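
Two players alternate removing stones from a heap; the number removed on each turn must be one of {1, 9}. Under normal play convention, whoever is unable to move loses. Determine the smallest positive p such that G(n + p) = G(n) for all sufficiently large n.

n :  0  1  2  3  4  5  6  7  8  9 10 11 12 13 14
G :  0  1  0  1  0  1  0  1  0  1  0  1  0  1  0
G(n+2) = G(n) holds for n = 0,…,8 (a full window of length max(S) = 9), so the sequence is purely periodic with period 2.

2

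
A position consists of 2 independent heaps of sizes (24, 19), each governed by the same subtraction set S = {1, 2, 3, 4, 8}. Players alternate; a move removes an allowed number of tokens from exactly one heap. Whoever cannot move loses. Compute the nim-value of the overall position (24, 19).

All heaps use S = {1, 2, 3, 4, 8}:
n :  0  1  2  3  4  5  6  7  8  9 10 11 12 13 14 15 16 17 18 19 20 21 22 23 24
G :  0  1  2  3  4  0  1  2  3  4  0  1  2  3  4  0  1  2  3  4  0  1  2  3  4
Heap A: G(24) = 4.
Heap B: G(19) = 4.
Combined Grundy value = 4 ⊕ 4 = 0.

0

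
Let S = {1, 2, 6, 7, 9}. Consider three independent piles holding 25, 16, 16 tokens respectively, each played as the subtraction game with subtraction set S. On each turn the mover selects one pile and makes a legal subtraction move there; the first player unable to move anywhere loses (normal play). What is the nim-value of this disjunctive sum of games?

All piles use S = {1, 2, 6, 7, 9}:
n :  0  1  2  3  4  5  6  7  8  9 10 11 12 13 14 15 16 17 18 19 20 21 22 23 24 25
G :  0  1  2  0  1  2  3  4  0  1  2  0  1  2  3  4  0  1  2  0  1  2  3  4  0  1
Pile A: G(25) = 1.
Pile B: G(16) = 0.
Pile C: G(16) = 0.
Combined Grundy value = 1 ⊕ 0 ⊕ 0 = 1.

1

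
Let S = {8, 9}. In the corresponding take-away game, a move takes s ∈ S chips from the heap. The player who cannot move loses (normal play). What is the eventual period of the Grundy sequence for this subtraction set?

G(0) = 0
G(1) = mex{} = 0
G(2) = mex{} = 0
G(3) = mex{} = 0
G(4) = mex{} = 0
G(5) = mex{} = 0
G(6) = mex{} = 0
G(7) = mex{} = 0
G(8) = mex{0} = 1
G(9) = mex{0,0} = 1
G(10) = mex{0,0} = 1
G(11) = mex{0,0} = 1
G(12) = mex{0,0} = 1
G(13) = mex{0,0} = 1
G(14) = mex{0,0} = 1
G(15) = mex{0,0} = 1
G(16) = mex{1,0} = 2
G(17) = mex{1,1} = 0
G(18) = mex{1,1} = 0
G(19) = mex{1,1} = 0
G(20) = mex{1,1} = 0
G(21) = mex{1,1} = 0
G(22) = mex{1,1} = 0
G(23) = mex{1,1} = 0
G(24) = mex{2,1} = 0
G(25) = mex{0,2} = 1
G(26) = mex{0,0} = 1
G(27) = mex{0,0} = 1
G(28) = mex{0,0} = 1
G(29) = mex{0,0} = 1
G(30) = mex{0,0} = 1
G(31) = mex{0,0} = 1
G(32) = mex{0,0} = 1
G(33) = mex{1,0} = 2
G(34) = mex{1,1} = 0
G(35) = mex{1,1} = 0
G(n+17) = G(n) holds for n = 0,…,8 (a full window of length max(S) = 9), so the sequence is purely periodic with period 17.

17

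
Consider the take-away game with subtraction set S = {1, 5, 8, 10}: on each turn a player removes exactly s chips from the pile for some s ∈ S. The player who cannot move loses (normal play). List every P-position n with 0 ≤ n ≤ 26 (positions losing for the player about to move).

0, 2, 4, 6, 13, 15, 17, 19, 26

n :  0  1  2  3  4  5  6  7  8  9 10 11 12 13 14 15 16 17 18 19 20 21 22 23 24 25 26
G :  0  1  0  1  0  1  0  1  2  3  2  3  2  0  1  0  1  0  1  0  1  2  3  2  3  2  0
P-positions are exactly the n with G(n) = 0.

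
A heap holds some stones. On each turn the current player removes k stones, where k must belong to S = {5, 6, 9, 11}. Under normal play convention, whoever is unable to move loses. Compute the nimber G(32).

0

G(0) = 0
G(1) = mex{} = 0
G(2) = mex{} = 0
G(3) = mex{} = 0
G(4) = mex{} = 0
G(5) = mex{0} = 1
G(6) = mex{0,0} = 1
G(7) = mex{0,0} = 1
G(8) = mex{0,0} = 1
G(9) = mex{0,0,0} = 1
G(10) = mex{1,0,0} = 2
G(11) = mex{1,1,0,0} = 2
G(12) = mex{1,1,0,0} = 2
G(13) = mex{1,1,0,0} = 2
G(14) = mex{1,1,1,0} = 2
G(15) = mex{2,1,1,0} = 3
G(16) = mex{2,2,1,1} = 0
G(17) = mex{2,2,1,1} = 0
G(18) = mex{2,2,1,1} = 0
G(19) = mex{2,2,2,1} = 0
G(20) = mex{3,2,2,1} = 0
G(21) = mex{0,3,2,2} = 1
G(22) = mex{0,0,2,2} = 1
G(23) = mex{0,0,2,2} = 1
G(24) = mex{0,0,3,2} = 1
G(25) = mex{0,0,0,2} = 1
G(26) = mex{1,0,0,3} = 2
G(27) = mex{1,1,0,0} = 2
G(28) = mex{1,1,0,0} = 2
G(29) = mex{1,1,0,0} = 2
G(30) = mex{1,1,1,0} = 2
G(31) = mex{2,1,1,0} = 3
G(32) = mex{2,2,1,1} = 0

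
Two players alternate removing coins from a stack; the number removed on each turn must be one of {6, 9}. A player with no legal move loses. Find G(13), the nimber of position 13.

2

G(0) = 0
G(1) = mex{} = 0
G(2) = mex{} = 0
G(3) = mex{} = 0
G(4) = mex{} = 0
G(5) = mex{} = 0
G(6) = mex{0} = 1
G(7) = mex{0} = 1
G(8) = mex{0} = 1
G(9) = mex{0,0} = 1
G(10) = mex{0,0} = 1
G(11) = mex{0,0} = 1
G(12) = mex{1,0} = 2
G(13) = mex{1,0} = 2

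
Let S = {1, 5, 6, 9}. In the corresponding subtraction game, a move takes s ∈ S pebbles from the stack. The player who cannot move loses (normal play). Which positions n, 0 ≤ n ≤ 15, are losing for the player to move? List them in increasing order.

0, 2, 4, 12, 14

G(0) = 0
G(1) = mex{0} = 1
G(2) = mex{1} = 0
G(3) = mex{0} = 1
G(4) = mex{1} = 0
G(5) = mex{0,0} = 1
G(6) = mex{1,1,0} = 2
G(7) = mex{2,0,1} = 3
G(8) = mex{3,1,0} = 2
G(9) = mex{2,0,1,0} = 3
G(10) = mex{3,1,0,1} = 2
G(11) = mex{2,2,1,0} = 3
G(12) = mex{3,3,2,1} = 0
G(13) = mex{0,2,3,0} = 1
G(14) = mex{1,3,2,1} = 0
G(15) = mex{0,2,3,2} = 1
P-positions are exactly the n with G(n) = 0.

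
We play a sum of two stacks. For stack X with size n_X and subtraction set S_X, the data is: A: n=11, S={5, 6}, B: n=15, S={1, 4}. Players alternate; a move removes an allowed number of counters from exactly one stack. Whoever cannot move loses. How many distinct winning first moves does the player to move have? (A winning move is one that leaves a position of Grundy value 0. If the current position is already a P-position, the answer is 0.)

Stack A, S = {5, 6}:
G(0) = 0
G(1) = mex{} = 0
G(2) = mex{} = 0
G(3) = mex{} = 0
G(4) = mex{} = 0
G(5) = mex{0} = 1
G(6) = mex{0,0} = 1
G(7) = mex{0,0} = 1
G(8) = mex{0,0} = 1
G(9) = mex{0,0} = 1
G(10) = mex{1,0} = 2
G(11) = mex{1,1} = 0
G_A(11) = 0.
Stack B, S = {1, 4}:
n :  0  1  2  3  4  5  6  7  8  9 10 11 12 13 14 15
G :  0  1  0  1  2  0  1  0  1  2  0  1  0  1  2  0
G_B(15) = 0.
Combined Grundy value = 0 ⊕ 0 = 0.
A winning move leaves total XOR = 0, i.e. changes one component's Grundy value g to g ⊕ X where X is the current total.
Stack A: target g' = 0⊕0 = 0, but every legal move changes the Grundy value (mex property), so 0 moves.
Stack B: target g' = 0⊕0 = 0, but every legal move changes the Grundy value (mex property), so 0 moves.

0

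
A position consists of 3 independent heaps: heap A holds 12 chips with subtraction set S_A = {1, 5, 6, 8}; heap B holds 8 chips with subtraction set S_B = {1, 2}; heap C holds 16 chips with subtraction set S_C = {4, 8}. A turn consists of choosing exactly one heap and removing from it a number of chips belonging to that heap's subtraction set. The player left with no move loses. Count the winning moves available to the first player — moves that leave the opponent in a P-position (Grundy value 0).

Heap A, S = {1, 5, 6, 8}:
G(0) = 0
G(1) = mex{0} = 1
G(2) = mex{1} = 0
G(3) = mex{0} = 1
G(4) = mex{1} = 0
G(5) = mex{0,0} = 1
G(6) = mex{1,1,0} = 2
G(7) = mex{2,0,1} = 3
G(8) = mex{3,1,0,0} = 2
G(9) = mex{2,0,1,1} = 3
G(10) = mex{3,1,0,0} = 2
G(11) = mex{2,2,1,1} = 0
G(12) = mex{0,3,2,0} = 1
G_A(12) = 1.
Heap B, S = {1, 2}:
n : 0 1 2 3 4 5 6 7 8
G : 0 1 2 0 1 2 0 1 2
G_B(8) = 2.
Heap C, S = {4, 8}:
G(0) = 0
G(1) = mex{} = 0
G(2) = mex{} = 0
G(3) = mex{} = 0
G(4) = mex{0} = 1
G(5) = mex{0} = 1
G(6) = mex{0} = 1
G(7) = mex{0} = 1
G(8) = mex{1,0} = 2
G(9) = mex{1,0} = 2
G(10) = mex{1,0} = 2
G(11) = mex{1,0} = 2
G(12) = mex{2,1} = 0
G(13) = mex{2,1} = 0
G(14) = mex{2,1} = 0
G(15) = mex{2,1} = 0
G(16) = mex{0,2} = 1
G_C(16) = 1.
Combined Grundy value = 1 ⊕ 2 ⊕ 1 = 2.
A winning move leaves total XOR = 0, i.e. changes one component's Grundy value g to g ⊕ X where X is the current total.
Heap A: need g' = 1⊕2 = 3. Options: 12−1→G=0, 12−5→G=3, 12−6→G=2, 12−8→G=0. Hits: 1.
Heap B: need g' = 2⊕2 = 0. Options: 8−1→G=1, 8−2→G=0. Hits: 1.
Heap C: need g' = 1⊕2 = 3. Options: 16−4→G=0, 16−8→G=2. Hits: 0.

2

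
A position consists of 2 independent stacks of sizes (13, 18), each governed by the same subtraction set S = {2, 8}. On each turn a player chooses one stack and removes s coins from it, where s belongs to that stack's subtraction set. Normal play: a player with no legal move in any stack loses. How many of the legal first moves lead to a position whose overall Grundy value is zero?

All stacks use S = {2, 8}:
n :  0  1  2  3  4  5  6  7  8  9 10 11 12 13 14 15 16 17 18
G :  0  0  1  1  0  0  1  1  2  2  0  0  1  1  0  0  1  1  2
Stack A: G(13) = 1.
Stack B: G(18) = 2.
Combined Grundy value = 1 ⊕ 2 = 3.
A winning move leaves total XOR = 0, i.e. changes one component's Grundy value g to g ⊕ X where X is the current total.
Stack A: need g' = 1⊕3 = 2. Options: 13−2→G=0, 13−8→G=0. Hits: 0.
Stack B: need g' = 2⊕3 = 1. Options: 18−2→G=1, 18−8→G=0. Hits: 1.

1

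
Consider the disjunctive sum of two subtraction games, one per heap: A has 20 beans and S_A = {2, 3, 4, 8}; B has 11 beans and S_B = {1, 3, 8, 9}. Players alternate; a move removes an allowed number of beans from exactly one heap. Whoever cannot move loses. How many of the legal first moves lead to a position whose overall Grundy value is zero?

Heap A, S = {2, 3, 4, 8}:
n :  0  1  2  3  4  5  6  7  8  9 10 11 12 13 14 15 16 17 18 19 20
G :  0  0  1  1  2  2  0  0  1  1  2  2  0  0  1  1  2  2  0  0  1
G_A(20) = 1.
Heap B, S = {1, 3, 8, 9}:
n :  0  1  2  3  4  5  6  7  8  9 10 11
G :  0  1  0  1  0  1  0  1  2  3  2  3
G_B(11) = 3.
Combined Grundy value = 1 ⊕ 3 = 2.
A winning move leaves total XOR = 0, i.e. changes one component's Grundy value g to g ⊕ X where X is the current total.
Heap A: need g' = 1⊕2 = 3. Options: 20−2→G=0, 20−3→G=2, 20−4→G=2, 20−8→G=0. Hits: 0.
Heap B: need g' = 3⊕2 = 1. Options: 11−1→G=2, 11−3→G=2, 11−8→G=1, 11−9→G=0. Hits: 1.

1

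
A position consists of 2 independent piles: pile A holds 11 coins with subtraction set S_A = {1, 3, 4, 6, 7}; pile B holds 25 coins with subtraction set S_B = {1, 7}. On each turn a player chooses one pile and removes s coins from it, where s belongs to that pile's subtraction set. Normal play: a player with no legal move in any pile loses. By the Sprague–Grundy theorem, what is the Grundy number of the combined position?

Pile A, S = {1, 3, 4, 6, 7}:
n :  0  1  2  3  4  5  6  7  8  9 10 11
G :  0  1  0  1  2  3  2  3  4  5  0  1
G_A(11) = 1.
Pile B, S = {1, 7}:
G(0) = 0
G(1) = mex{0} = 1
G(2) = mex{1} = 0
G(3) = mex{0} = 1
G(4) = mex{1} = 0
G(5) = mex{0} = 1
G(6) = mex{1} = 0
G(7) = mex{0,0} = 1
G(8) = mex{1,1} = 0
G(9) = mex{0,0} = 1
G(10) = mex{1,1} = 0
G(11) = mex{0,0} = 1
G(12) = mex{1,1} = 0
G(13) = mex{0,0} = 1
G(14) = mex{1,1} = 0
G(15) = mex{0,0} = 1
G(16) = mex{1,1} = 0
G(17) = mex{0,0} = 1
G(18) = mex{1,1} = 0
G(19) = mex{0,0} = 1
G(20) = mex{1,1} = 0
G(21) = mex{0,0} = 1
G(22) = mex{1,1} = 0
G(23) = mex{0,0} = 1
G(24) = mex{1,1} = 0
G(25) = mex{0,0} = 1
G_B(25) = 1.
Combined Grundy value = 1 ⊕ 1 = 0.

0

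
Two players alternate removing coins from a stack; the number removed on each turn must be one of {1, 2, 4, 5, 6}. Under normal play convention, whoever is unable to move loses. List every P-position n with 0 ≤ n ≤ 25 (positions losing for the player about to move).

G(0) = 0
G(1) = mex{0} = 1
G(2) = mex{1,0} = 2
G(3) = mex{2,1} = 0
G(4) = mex{0,2,0} = 1
G(5) = mex{1,0,1,0} = 2
G(6) = mex{2,1,2,1,0} = 3
G(7) = mex{3,2,0,2,1} = 4
G(8) = mex{4,3,1,0,2} = 5
G(9) = mex{5,4,2,1,0} = 3
G(10) = mex{3,5,3,2,1} = 0
G(11) = mex{0,3,4,3,2} = 1
G(12) = mex{1,0,5,4,3} = 2
G(13) = mex{2,1,3,5,4} = 0
G(14) = mex{0,2,0,3,5} = 1
G(15) = mex{1,0,1,0,3} = 2
G(16) = mex{2,1,2,1,0} = 3
G(17) = mex{3,2,0,2,1} = 4
G(18) = mex{4,3,1,0,2} = 5
G(19) = mex{5,4,2,1,0} = 3
G(20) = mex{3,5,3,2,1} = 0
G(21) = mex{0,3,4,3,2} = 1
G(22) = mex{1,0,5,4,3} = 2
G(23) = mex{2,1,3,5,4} = 0
G(24) = mex{0,2,0,3,5} = 1
G(25) = mex{1,0,1,0,3} = 2
P-positions are exactly the n with G(n) = 0.

0, 3, 10, 13, 20, 23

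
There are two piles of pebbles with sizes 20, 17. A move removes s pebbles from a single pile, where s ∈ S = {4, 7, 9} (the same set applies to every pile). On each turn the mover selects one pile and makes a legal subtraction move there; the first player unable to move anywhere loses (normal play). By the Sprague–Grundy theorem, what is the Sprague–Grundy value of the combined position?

0

All piles use S = {4, 7, 9}:
n :  0  1  2  3  4  5  6  7  8  9 10 11 12 13 14 15 16 17 18 19 20
G :  0  0  0  0  1  1  1  1  2  2  2  2  3  0  0  0  0  1  1  1  1
Pile A: G(20) = 1.
Pile B: G(17) = 1.
Combined Grundy value = 1 ⊕ 1 = 0.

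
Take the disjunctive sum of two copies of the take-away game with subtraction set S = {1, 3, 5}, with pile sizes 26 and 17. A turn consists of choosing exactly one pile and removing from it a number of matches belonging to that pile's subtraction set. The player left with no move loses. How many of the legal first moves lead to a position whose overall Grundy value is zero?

6

All piles use S = {1, 3, 5}:
G(0) = 0
G(1) = mex{0} = 1
G(2) = mex{1} = 0
G(3) = mex{0,0} = 1
G(4) = mex{1,1} = 0
G(5) = mex{0,0,0} = 1
G(6) = mex{1,1,1} = 0
G(7) = mex{0,0,0} = 1
G(8) = mex{1,1,1} = 0
G(9) = mex{0,0,0} = 1
G(10) = mex{1,1,1} = 0
G(11) = mex{0,0,0} = 1
G(12) = mex{1,1,1} = 0
G(13) = mex{0,0,0} = 1
G(14) = mex{1,1,1} = 0
G(15) = mex{0,0,0} = 1
G(16) = mex{1,1,1} = 0
G(17) = mex{0,0,0} = 1
G(18) = mex{1,1,1} = 0
G(19) = mex{0,0,0} = 1
G(20) = mex{1,1,1} = 0
G(21) = mex{0,0,0} = 1
G(22) = mex{1,1,1} = 0
G(23) = mex{0,0,0} = 1
G(24) = mex{1,1,1} = 0
G(25) = mex{0,0,0} = 1
G(26) = mex{1,1,1} = 0
Pile A: G(26) = 0.
Pile B: G(17) = 1.
Combined Grundy value = 0 ⊕ 1 = 1.
A winning move leaves total XOR = 0, i.e. changes one component's Grundy value g to g ⊕ X where X is the current total.
Pile A: need g' = 0⊕1 = 1. Options: 26−1→G=1, 26−3→G=1, 26−5→G=1. Hits: 3.
Pile B: need g' = 1⊕1 = 0. Options: 17−1→G=0, 17−3→G=0, 17−5→G=0. Hits: 3.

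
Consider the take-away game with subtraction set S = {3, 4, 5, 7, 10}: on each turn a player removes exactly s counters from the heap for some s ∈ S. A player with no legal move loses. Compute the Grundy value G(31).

n :  0  1  2  3  4  5  6  7  8  9 10 11 12 13 14 15 16 17 18 19 20 21 22 23 24 25 26 27 28 29 30 31
G :  0  0  0  1  1  1  2  2  2  3  3  3  4  0  0  0  1  1  1  2  2  2  3  3  3  4  0  0  0  1  1  1

1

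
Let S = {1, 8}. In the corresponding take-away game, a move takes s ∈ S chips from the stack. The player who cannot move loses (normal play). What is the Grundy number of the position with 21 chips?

G(0) = 0
G(1) = mex{0} = 1
G(2) = mex{1} = 0
G(3) = mex{0} = 1
G(4) = mex{1} = 0
G(5) = mex{0} = 1
G(6) = mex{1} = 0
G(7) = mex{0} = 1
G(8) = mex{1,0} = 2
G(9) = mex{2,1} = 0
G(10) = mex{0,0} = 1
G(11) = mex{1,1} = 0
G(12) = mex{0,0} = 1
G(13) = mex{1,1} = 0
G(14) = mex{0,0} = 1
G(15) = mex{1,1} = 0
G(16) = mex{0,2} = 1
G(17) = mex{1,0} = 2
G(18) = mex{2,1} = 0
G(19) = mex{0,0} = 1
G(20) = mex{1,1} = 0
G(21) = mex{0,0} = 1

1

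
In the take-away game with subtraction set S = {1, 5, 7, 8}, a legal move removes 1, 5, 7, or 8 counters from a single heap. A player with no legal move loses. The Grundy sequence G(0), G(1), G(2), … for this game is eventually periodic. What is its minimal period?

15

n :  0  1  2  3  4  5  6  7  8  9 10 11 12 13 14 15 16 17 18 19 20 21 22 23 24 25 26 27 28 29 30 31
G :  0  1  0  1  0  1  0  1  2  3  2  3  2  3  2  0  1  0  1  0  1  0  1  2  3  2  3  2  3  2  0  1
G(n+15) = G(n) holds for n = 0,…,7 (a full window of length max(S) = 8), so the sequence is purely periodic with period 15.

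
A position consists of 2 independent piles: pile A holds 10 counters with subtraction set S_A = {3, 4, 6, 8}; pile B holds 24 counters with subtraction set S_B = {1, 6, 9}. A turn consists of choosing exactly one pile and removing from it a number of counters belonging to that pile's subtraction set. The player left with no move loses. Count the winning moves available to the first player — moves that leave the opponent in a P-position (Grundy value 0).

1

Pile A, S = {3, 4, 6, 8}:
G(0) = 0
G(1) = mex{} = 0
G(2) = mex{} = 0
G(3) = mex{0} = 1
G(4) = mex{0,0} = 1
G(5) = mex{0,0} = 1
G(6) = mex{1,0,0} = 2
G(7) = mex{1,1,0} = 2
G(8) = mex{1,1,0,0} = 2
G(9) = mex{2,1,1,0} = 3
G(10) = mex{2,2,1,0} = 3
G_A(10) = 3.
Pile B, S = {1, 6, 9}:
G(0) = 0
G(1) = mex{0} = 1
G(2) = mex{1} = 0
G(3) = mex{0} = 1
G(4) = mex{1} = 0
G(5) = mex{0} = 1
G(6) = mex{1,0} = 2
G(7) = mex{2,1} = 0
G(8) = mex{0,0} = 1
G(9) = mex{1,1,0} = 2
G(10) = mex{2,0,1} = 3
G(11) = mex{3,1,0} = 2
G(12) = mex{2,2,1} = 0
G(13) = mex{0,0,0} = 1
G(14) = mex{1,1,1} = 0
G(15) = mex{0,2,2} = 1
G(16) = mex{1,3,0} = 2
G(17) = mex{2,2,1} = 0
G(18) = mex{0,0,2} = 1
G(19) = mex{1,1,3} = 0
G(20) = mex{0,0,2} = 1
G(21) = mex{1,1,0} = 2
G(22) = mex{2,2,1} = 0
G(23) = mex{0,0,0} = 1
G(24) = mex{1,1,1} = 0
G_B(24) = 0.
Combined Grundy value = 3 ⊕ 0 = 3.
A winning move leaves total XOR = 0, i.e. changes one component's Grundy value g to g ⊕ X where X is the current total.
Pile A: need g' = 3⊕3 = 0. Options: 10−3→G=2, 10−4→G=2, 10−6→G=1, 10−8→G=0. Hits: 1.
Pile B: need g' = 0⊕3 = 3. Options: 24−1→G=1, 24−6→G=1, 24−9→G=1. Hits: 0.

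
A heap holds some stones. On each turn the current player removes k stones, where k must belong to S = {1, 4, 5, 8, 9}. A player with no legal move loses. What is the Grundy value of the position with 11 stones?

n :  0  1  2  3  4  5  6  7  8  9 10 11
G :  0  1  0  1  2  3  2  3  4  5  4  5

5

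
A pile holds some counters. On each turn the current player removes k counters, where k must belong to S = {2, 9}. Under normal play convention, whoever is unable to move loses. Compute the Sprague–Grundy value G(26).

0

G(0) = 0
G(1) = mex{} = 0
G(2) = mex{0} = 1
G(3) = mex{0} = 1
G(4) = mex{1} = 0
G(5) = mex{1} = 0
G(6) = mex{0} = 1
G(7) = mex{0} = 1
G(8) = mex{1} = 0
G(9) = mex{1,0} = 2
G(10) = mex{0,0} = 1
G(11) = mex{2,1} = 0
G(12) = mex{1,1} = 0
G(13) = mex{0,0} = 1
G(14) = mex{0,0} = 1
G(15) = mex{1,1} = 0
G(16) = mex{1,1} = 0
G(17) = mex{0,0} = 1
G(18) = mex{0,2} = 1
G(19) = mex{1,1} = 0
G(20) = mex{1,0} = 2
G(21) = mex{0,0} = 1
G(22) = mex{2,1} = 0
G(23) = mex{1,1} = 0
G(24) = mex{0,0} = 1
G(25) = mex{0,0} = 1
G(26) = mex{1,1} = 0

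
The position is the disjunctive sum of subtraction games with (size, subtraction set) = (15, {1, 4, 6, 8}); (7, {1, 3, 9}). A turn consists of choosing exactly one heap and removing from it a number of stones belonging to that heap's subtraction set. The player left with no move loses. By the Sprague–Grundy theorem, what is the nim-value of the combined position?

0

Heap A, S = {1, 4, 6, 8}:
G(0) = 0
G(1) = mex{0} = 1
G(2) = mex{1} = 0
G(3) = mex{0} = 1
G(4) = mex{1,0} = 2
G(5) = mex{2,1} = 0
G(6) = mex{0,0,0} = 1
G(7) = mex{1,1,1} = 0
G(8) = mex{0,2,0,0} = 1
G(9) = mex{1,0,1,1} = 2
G(10) = mex{2,1,2,0} = 3
G(11) = mex{3,0,0,1} = 2
G(12) = mex{2,1,1,2} = 0
G(13) = mex{0,2,0,0} = 1
G(14) = mex{1,3,1,1} = 0
G(15) = mex{0,2,2,0} = 1
G_A(15) = 1.
Heap B, S = {1, 3, 9}:
n : 0 1 2 3 4 5 6 7
G : 0 1 0 1 0 1 0 1
G_B(7) = 1.
Combined Grundy value = 1 ⊕ 1 = 0.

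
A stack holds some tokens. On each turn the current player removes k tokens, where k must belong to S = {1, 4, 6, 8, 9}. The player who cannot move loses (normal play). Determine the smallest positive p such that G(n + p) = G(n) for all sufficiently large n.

17

n :  0  1  2  3  4  5  6  7  8  9 10 11 12 13 14 15 16 17 18 19 20 21 22 23 24 25 26 27 28 29 30 31 32 33 34 35
G :  0  1  0  1  2  0  1  0  1  2  3  2  0  1  2  3  2  0  1  0  1  2  0  1  0  1  2  3  2  0  1  2  3  2  0  1
G(n+17) = G(n) holds for n = 0,…,8 (a full window of length max(S) = 9), so the sequence is purely periodic with period 17.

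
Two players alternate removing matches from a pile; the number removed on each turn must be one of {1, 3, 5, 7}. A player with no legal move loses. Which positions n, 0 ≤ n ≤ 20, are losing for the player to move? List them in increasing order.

0, 2, 4, 6, 8, 10, 12, 14, 16, 18, 20

G(0) = 0
G(1) = mex{0} = 1
G(2) = mex{1} = 0
G(3) = mex{0,0} = 1
G(4) = mex{1,1} = 0
G(5) = mex{0,0,0} = 1
G(6) = mex{1,1,1} = 0
G(7) = mex{0,0,0,0} = 1
G(8) = mex{1,1,1,1} = 0
G(9) = mex{0,0,0,0} = 1
G(10) = mex{1,1,1,1} = 0
G(11) = mex{0,0,0,0} = 1
G(12) = mex{1,1,1,1} = 0
G(13) = mex{0,0,0,0} = 1
G(14) = mex{1,1,1,1} = 0
G(15) = mex{0,0,0,0} = 1
G(16) = mex{1,1,1,1} = 0
G(17) = mex{0,0,0,0} = 1
G(18) = mex{1,1,1,1} = 0
G(19) = mex{0,0,0,0} = 1
G(20) = mex{1,1,1,1} = 0
P-positions are exactly the n with G(n) = 0.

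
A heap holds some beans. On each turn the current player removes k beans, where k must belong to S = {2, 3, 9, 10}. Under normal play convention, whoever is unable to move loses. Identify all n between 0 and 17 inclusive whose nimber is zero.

n :  0  1  2  3  4  5  6  7  8  9 10 11 12 13 14 15 16 17
G :  0  0  1  1  2  0  0  1  1  2  2  3  0  0  1  1  2  0
P-positions are exactly the n with G(n) = 0.

0, 1, 5, 6, 12, 13, 17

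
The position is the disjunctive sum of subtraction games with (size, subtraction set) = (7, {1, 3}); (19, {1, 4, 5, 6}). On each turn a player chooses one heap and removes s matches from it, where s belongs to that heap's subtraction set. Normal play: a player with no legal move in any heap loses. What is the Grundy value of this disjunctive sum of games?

Heap A, S = {1, 3}:
G(0) = 0
G(1) = mex{0} = 1
G(2) = mex{1} = 0
G(3) = mex{0,0} = 1
G(4) = mex{1,1} = 0
G(5) = mex{0,0} = 1
G(6) = mex{1,1} = 0
G(7) = mex{0,0} = 1
G_A(7) = 1.
Heap B, S = {1, 4, 5, 6}:
G(0) = 0
G(1) = mex{0} = 1
G(2) = mex{1} = 0
G(3) = mex{0} = 1
G(4) = mex{1,0} = 2
G(5) = mex{2,1,0} = 3
G(6) = mex{3,0,1,0} = 2
G(7) = mex{2,1,0,1} = 3
G(8) = mex{3,2,1,0} = 4
G(9) = mex{4,3,2,1} = 0
G(10) = mex{0,2,3,2} = 1
G(11) = mex{1,3,2,3} = 0
G(12) = mex{0,4,3,2} = 1
G(13) = mex{1,0,4,3} = 2
G(14) = mex{2,1,0,4} = 3
G(15) = mex{3,0,1,0} = 2
G(16) = mex{2,1,0,1} = 3
G(17) = mex{3,2,1,0} = 4
G(18) = mex{4,3,2,1} = 0
G(19) = mex{0,2,3,2} = 1
G_B(19) = 1.
Combined Grundy value = 1 ⊕ 1 = 0.

0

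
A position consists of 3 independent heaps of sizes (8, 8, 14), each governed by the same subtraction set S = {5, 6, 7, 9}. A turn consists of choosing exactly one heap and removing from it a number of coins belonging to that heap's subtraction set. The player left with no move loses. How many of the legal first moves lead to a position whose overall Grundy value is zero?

0

All heaps use S = {5, 6, 7, 9}:
G(0) = 0
G(1) = mex{} = 0
G(2) = mex{} = 0
G(3) = mex{} = 0
G(4) = mex{} = 0
G(5) = mex{0} = 1
G(6) = mex{0,0} = 1
G(7) = mex{0,0,0} = 1
G(8) = mex{0,0,0} = 1
G(9) = mex{0,0,0,0} = 1
G(10) = mex{1,0,0,0} = 2
G(11) = mex{1,1,0,0} = 2
G(12) = mex{1,1,1,0} = 2
G(13) = mex{1,1,1,0} = 2
G(14) = mex{1,1,1,1} = 0
Heap A: G(8) = 1.
Heap B: G(8) = 1.
Heap C: G(14) = 0.
Combined Grundy value = 1 ⊕ 1 ⊕ 0 = 0.
A winning move leaves total XOR = 0, i.e. changes one component's Grundy value g to g ⊕ X where X is the current total.
Heap A: target g' = 1⊕0 = 1, but every legal move changes the Grundy value (mex property), so 0 moves.
Heap B: target g' = 1⊕0 = 1, but every legal move changes the Grundy value (mex property), so 0 moves.
Heap C: target g' = 0⊕0 = 0, but every legal move changes the Grundy value (mex property), so 0 moves.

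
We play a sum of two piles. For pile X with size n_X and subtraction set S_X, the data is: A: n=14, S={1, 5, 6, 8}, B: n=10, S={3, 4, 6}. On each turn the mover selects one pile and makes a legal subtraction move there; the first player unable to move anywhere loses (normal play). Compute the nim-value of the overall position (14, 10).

1

Pile A, S = {1, 5, 6, 8}:
n :  0  1  2  3  4  5  6  7  8  9 10 11 12 13 14
G :  0  1  0  1  0  1  2  3  2  3  2  0  1  0  1
G_A(14) = 1.
Pile B, S = {3, 4, 6}:
G(0) = 0
G(1) = mex{} = 0
G(2) = mex{} = 0
G(3) = mex{0} = 1
G(4) = mex{0,0} = 1
G(5) = mex{0,0} = 1
G(6) = mex{1,0,0} = 2
G(7) = mex{1,1,0} = 2
G(8) = mex{1,1,0} = 2
G(9) = mex{2,1,1} = 0
G(10) = mex{2,2,1} = 0
G_B(10) = 0.
Combined Grundy value = 1 ⊕ 0 = 1.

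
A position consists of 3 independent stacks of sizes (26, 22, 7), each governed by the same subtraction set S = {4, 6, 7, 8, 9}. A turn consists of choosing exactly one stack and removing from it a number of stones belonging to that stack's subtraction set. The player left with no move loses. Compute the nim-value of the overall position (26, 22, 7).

All stacks use S = {4, 6, 7, 8, 9}:
G(0) = 0
G(1) = mex{} = 0
G(2) = mex{} = 0
G(3) = mex{} = 0
G(4) = mex{0} = 1
G(5) = mex{0} = 1
G(6) = mex{0,0} = 1
G(7) = mex{0,0,0} = 1
G(8) = mex{1,0,0,0} = 2
G(9) = mex{1,0,0,0,0} = 2
G(10) = mex{1,1,0,0,0} = 2
G(11) = mex{1,1,1,0,0} = 2
G(12) = mex{2,1,1,1,0} = 3
G(13) = mex{2,1,1,1,1} = 0
G(14) = mex{2,2,1,1,1} = 0
G(15) = mex{2,2,2,1,1} = 0
G(16) = mex{3,2,2,2,1} = 0
G(17) = mex{0,2,2,2,2} = 1
G(18) = mex{0,3,2,2,2} = 1
G(19) = mex{0,0,3,2,2} = 1
G(20) = mex{0,0,0,3,2} = 1
G(21) = mex{1,0,0,0,3} = 2
G(22) = mex{1,0,0,0,0} = 2
G(23) = mex{1,1,0,0,0} = 2
G(24) = mex{1,1,1,0,0} = 2
G(25) = mex{2,1,1,1,0} = 3
G(26) = mex{2,1,1,1,1} = 0
Stack A: G(26) = 0.
Stack B: G(22) = 2.
Stack C: G(7) = 1.
Combined Grundy value = 0 ⊕ 2 ⊕ 1 = 3.

3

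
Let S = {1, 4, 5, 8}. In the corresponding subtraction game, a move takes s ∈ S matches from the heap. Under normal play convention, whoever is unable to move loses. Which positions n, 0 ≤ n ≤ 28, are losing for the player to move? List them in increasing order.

0, 2, 9, 11, 18, 20, 27

G(0) = 0
G(1) = mex{0} = 1
G(2) = mex{1} = 0
G(3) = mex{0} = 1
G(4) = mex{1,0} = 2
G(5) = mex{2,1,0} = 3
G(6) = mex{3,0,1} = 2
G(7) = mex{2,1,0} = 3
G(8) = mex{3,2,1,0} = 4
G(9) = mex{4,3,2,1} = 0
G(10) = mex{0,2,3,0} = 1
G(11) = mex{1,3,2,1} = 0
G(12) = mex{0,4,3,2} = 1
G(13) = mex{1,0,4,3} = 2
G(14) = mex{2,1,0,2} = 3
G(15) = mex{3,0,1,3} = 2
G(16) = mex{2,1,0,4} = 3
G(17) = mex{3,2,1,0} = 4
G(18) = mex{4,3,2,1} = 0
G(19) = mex{0,2,3,0} = 1
G(20) = mex{1,3,2,1} = 0
G(21) = mex{0,4,3,2} = 1
G(22) = mex{1,0,4,3} = 2
G(23) = mex{2,1,0,2} = 3
G(24) = mex{3,0,1,3} = 2
G(25) = mex{2,1,0,4} = 3
G(26) = mex{3,2,1,0} = 4
G(27) = mex{4,3,2,1} = 0
G(28) = mex{0,2,3,0} = 1
P-positions are exactly the n with G(n) = 0.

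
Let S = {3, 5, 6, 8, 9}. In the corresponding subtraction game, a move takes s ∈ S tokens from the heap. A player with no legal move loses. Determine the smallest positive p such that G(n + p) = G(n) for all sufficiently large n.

G(0) = 0
G(1) = mex{} = 0
G(2) = mex{} = 0
G(3) = mex{0} = 1
G(4) = mex{0} = 1
G(5) = mex{0,0} = 1
G(6) = mex{1,0,0} = 2
G(7) = mex{1,0,0} = 2
G(8) = mex{1,1,0,0} = 2
G(9) = mex{2,1,1,0,0} = 3
G(10) = mex{2,1,1,0,0} = 3
G(11) = mex{2,2,1,1,0} = 3
G(12) = mex{3,2,2,1,1} = 0
G(13) = mex{3,2,2,1,1} = 0
G(14) = mex{3,3,2,2,1} = 0
G(15) = mex{0,3,3,2,2} = 1
G(16) = mex{0,3,3,2,2} = 1
G(17) = mex{0,0,3,3,2} = 1
G(18) = mex{1,0,0,3,3} = 2
G(19) = mex{1,0,0,3,3} = 2
G(20) = mex{1,1,0,0,3} = 2
G(21) = mex{2,1,1,0,0} = 3
G(22) = mex{2,1,1,0,0} = 3
G(23) = mex{2,2,1,1,0} = 3
G(24) = mex{3,2,2,1,1} = 0
G(25) = mex{3,2,2,1,1} = 0
G(n+12) = G(n) holds for n = 0,…,8 (a full window of length max(S) = 9), so the sequence is purely periodic with period 12.

12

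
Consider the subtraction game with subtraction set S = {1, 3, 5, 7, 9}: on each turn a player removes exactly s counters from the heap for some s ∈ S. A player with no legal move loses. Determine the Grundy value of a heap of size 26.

n :  0  1  2  3  4  5  6  7  8  9 10 11 12 13 14 15 16 17 18 19 20 21 22 23 24 25 26
G :  0  1  0  1  0  1  0  1  0  1  0  1  0  1  0  1  0  1  0  1  0  1  0  1  0  1  0

0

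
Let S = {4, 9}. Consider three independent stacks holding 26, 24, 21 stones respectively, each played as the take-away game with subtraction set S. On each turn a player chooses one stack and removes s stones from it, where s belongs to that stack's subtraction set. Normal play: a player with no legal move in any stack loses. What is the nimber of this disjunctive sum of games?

2

All stacks use S = {4, 9}:
G(0) = 0
G(1) = mex{} = 0
G(2) = mex{} = 0
G(3) = mex{} = 0
G(4) = mex{0} = 1
G(5) = mex{0} = 1
G(6) = mex{0} = 1
G(7) = mex{0} = 1
G(8) = mex{1} = 0
G(9) = mex{1,0} = 2
G(10) = mex{1,0} = 2
G(11) = mex{1,0} = 2
G(12) = mex{0,0} = 1
G(13) = mex{2,1} = 0
G(14) = mex{2,1} = 0
G(15) = mex{2,1} = 0
G(16) = mex{1,1} = 0
G(17) = mex{0,0} = 1
G(18) = mex{0,2} = 1
G(19) = mex{0,2} = 1
G(20) = mex{0,2} = 1
G(21) = mex{1,1} = 0
G(22) = mex{1,0} = 2
G(23) = mex{1,0} = 2
G(24) = mex{1,0} = 2
G(25) = mex{0,0} = 1
G(26) = mex{2,1} = 0
Stack A: G(26) = 0.
Stack B: G(24) = 2.
Stack C: G(21) = 0.
Combined Grundy value = 0 ⊕ 2 ⊕ 0 = 2.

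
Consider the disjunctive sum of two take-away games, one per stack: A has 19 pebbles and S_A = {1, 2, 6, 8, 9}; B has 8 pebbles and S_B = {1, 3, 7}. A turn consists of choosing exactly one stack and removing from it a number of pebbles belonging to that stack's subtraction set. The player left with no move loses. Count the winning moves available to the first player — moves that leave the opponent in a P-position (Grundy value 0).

2

Stack A, S = {1, 2, 6, 8, 9}:
G(0) = 0
G(1) = mex{0} = 1
G(2) = mex{1,0} = 2
G(3) = mex{2,1} = 0
G(4) = mex{0,2} = 1
G(5) = mex{1,0} = 2
G(6) = mex{2,1,0} = 3
G(7) = mex{3,2,1} = 0
G(8) = mex{0,3,2,0} = 1
G(9) = mex{1,0,0,1,0} = 2
G(10) = mex{2,1,1,2,1} = 0
G(11) = mex{0,2,2,0,2} = 1
G(12) = mex{1,0,3,1,0} = 2
G(13) = mex{2,1,0,2,1} = 3
G(14) = mex{3,2,1,3,2} = 0
G(15) = mex{0,3,2,0,3} = 1
G(16) = mex{1,0,0,1,0} = 2
G(17) = mex{2,1,1,2,1} = 0
G(18) = mex{0,2,2,0,2} = 1
G(19) = mex{1,0,3,1,0} = 2
G_A(19) = 2.
Stack B, S = {1, 3, 7}:
G(0) = 0
G(1) = mex{0} = 1
G(2) = mex{1} = 0
G(3) = mex{0,0} = 1
G(4) = mex{1,1} = 0
G(5) = mex{0,0} = 1
G(6) = mex{1,1} = 0
G(7) = mex{0,0,0} = 1
G(8) = mex{1,1,1} = 0
G_B(8) = 0.
Combined Grundy value = 2 ⊕ 0 = 2.
A winning move leaves total XOR = 0, i.e. changes one component's Grundy value g to g ⊕ X where X is the current total.
Stack A: need g' = 2⊕2 = 0. Options: 19−1→G=1, 19−2→G=0, 19−6→G=3, 19−8→G=1, 19−9→G=0. Hits: 2.
Stack B: need g' = 0⊕2 = 2. Options: 8−1→G=1, 8−3→G=1, 8−7→G=1. Hits: 0.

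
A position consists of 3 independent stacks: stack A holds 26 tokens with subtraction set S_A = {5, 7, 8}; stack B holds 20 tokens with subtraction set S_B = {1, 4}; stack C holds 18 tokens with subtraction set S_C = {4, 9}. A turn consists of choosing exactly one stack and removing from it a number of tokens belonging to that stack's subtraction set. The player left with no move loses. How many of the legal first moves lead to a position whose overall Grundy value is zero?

Stack A, S = {5, 7, 8}:
G(0) = 0
G(1) = mex{} = 0
G(2) = mex{} = 0
G(3) = mex{} = 0
G(4) = mex{} = 0
G(5) = mex{0} = 1
G(6) = mex{0} = 1
G(7) = mex{0,0} = 1
G(8) = mex{0,0,0} = 1
G(9) = mex{0,0,0} = 1
G(10) = mex{1,0,0} = 2
G(11) = mex{1,0,0} = 2
G(12) = mex{1,1,0} = 2
G(13) = mex{1,1,1} = 0
G(14) = mex{1,1,1} = 0
G(15) = mex{2,1,1} = 0
G(16) = mex{2,1,1} = 0
G(17) = mex{2,2,1} = 0
G(18) = mex{0,2,2} = 1
G(19) = mex{0,2,2} = 1
G(20) = mex{0,0,2} = 1
G(21) = mex{0,0,0} = 1
G(22) = mex{0,0,0} = 1
G(23) = mex{1,0,0} = 2
G(24) = mex{1,0,0} = 2
G(25) = mex{1,1,0} = 2
G(26) = mex{1,1,1} = 0
G_A(26) = 0.
Stack B, S = {1, 4}:
n :  0  1  2  3  4  5  6  7  8  9 10 11 12 13 14 15 16 17 18 19 20
G :  0  1  0  1  2  0  1  0  1  2  0  1  0  1  2  0  1  0  1  2  0
G_B(20) = 0.
Stack C, S = {4, 9}:
G(0) = 0
G(1) = mex{} = 0
G(2) = mex{} = 0
G(3) = mex{} = 0
G(4) = mex{0} = 1
G(5) = mex{0} = 1
G(6) = mex{0} = 1
G(7) = mex{0} = 1
G(8) = mex{1} = 0
G(9) = mex{1,0} = 2
G(10) = mex{1,0} = 2
G(11) = mex{1,0} = 2
G(12) = mex{0,0} = 1
G(13) = mex{2,1} = 0
G(14) = mex{2,1} = 0
G(15) = mex{2,1} = 0
G(16) = mex{1,1} = 0
G(17) = mex{0,0} = 1
G(18) = mex{0,2} = 1
G_C(18) = 1.
Combined Grundy value = 0 ⊕ 0 ⊕ 1 = 1.
A winning move leaves total XOR = 0, i.e. changes one component's Grundy value g to g ⊕ X where X is the current total.
Stack A: need g' = 0⊕1 = 1. Options: 26−5→G=1, 26−7→G=1, 26−8→G=1. Hits: 3.
Stack B: need g' = 0⊕1 = 1. Options: 20−1→G=2, 20−4→G=1. Hits: 1.
Stack C: need g' = 1⊕1 = 0. Options: 18−4→G=0, 18−9→G=2. Hits: 1.

5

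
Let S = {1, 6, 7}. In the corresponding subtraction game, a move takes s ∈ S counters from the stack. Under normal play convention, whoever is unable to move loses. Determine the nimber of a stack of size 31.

n :  0  1  2  3  4  5  6  7  8  9 10 11 12 13 14 15 16 17 18 19 20 21 22 23 24 25 26 27 28 29 30 31
G :  0  1  0  1  0  1  2  3  2  3  2  3  0  1  0  1  0  1  2  3  2  3  2  3  0  1  0  1  0  1  2  3

3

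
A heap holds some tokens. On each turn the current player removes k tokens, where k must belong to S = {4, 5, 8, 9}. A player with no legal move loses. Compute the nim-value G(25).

n :  0  1  2  3  4  5  6  7  8  9 10 11 12 13 14 15 16 17 18 19 20 21 22 23 24 25
G :  0  0  0  0  1  1  1  1  2  2  2  2  3  0  0  0  0  1  1  1  1  2  2  2  2  3

3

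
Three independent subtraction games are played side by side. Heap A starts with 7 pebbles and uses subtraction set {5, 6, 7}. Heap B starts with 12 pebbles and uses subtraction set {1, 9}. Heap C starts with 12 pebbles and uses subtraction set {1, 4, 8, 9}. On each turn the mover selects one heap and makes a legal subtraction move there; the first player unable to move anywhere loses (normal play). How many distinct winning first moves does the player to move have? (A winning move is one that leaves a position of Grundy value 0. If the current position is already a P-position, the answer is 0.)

Heap A, S = {5, 6, 7}:
G(0) = 0
G(1) = mex{} = 0
G(2) = mex{} = 0
G(3) = mex{} = 0
G(4) = mex{} = 0
G(5) = mex{0} = 1
G(6) = mex{0,0} = 1
G(7) = mex{0,0,0} = 1
G_A(7) = 1.
Heap B, S = {1, 9}:
G(0) = 0
G(1) = mex{0} = 1
G(2) = mex{1} = 0
G(3) = mex{0} = 1
G(4) = mex{1} = 0
G(5) = mex{0} = 1
G(6) = mex{1} = 0
G(7) = mex{0} = 1
G(8) = mex{1} = 0
G(9) = mex{0,0} = 1
G(10) = mex{1,1} = 0
G(11) = mex{0,0} = 1
G(12) = mex{1,1} = 0
G_B(12) = 0.
Heap C, S = {1, 4, 8, 9}:
n :  0  1  2  3  4  5  6  7  8  9 10 11 12
G :  0  1  0  1  2  0  1  0  1  2  3  2  0
G_C(12) = 0.
Combined Grundy value = 1 ⊕ 0 ⊕ 0 = 1.
A winning move leaves total XOR = 0, i.e. changes one component's Grundy value g to g ⊕ X where X is the current total.
Heap A: need g' = 1⊕1 = 0. Options: 7−5→G=0, 7−6→G=0, 7−7→G=0. Hits: 3.
Heap B: need g' = 0⊕1 = 1. Options: 12−1→G=1, 12−9→G=1. Hits: 2.
Heap C: need g' = 0⊕1 = 1. Options: 12−1→G=2, 12−4→G=1, 12−8→G=2, 12−9→G=1. Hits: 2.

7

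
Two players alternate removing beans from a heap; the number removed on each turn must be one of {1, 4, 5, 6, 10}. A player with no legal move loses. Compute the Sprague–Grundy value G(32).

3

G(0) = 0
G(1) = mex{0} = 1
G(2) = mex{1} = 0
G(3) = mex{0} = 1
G(4) = mex{1,0} = 2
G(5) = mex{2,1,0} = 3
G(6) = mex{3,0,1,0} = 2
G(7) = mex{2,1,0,1} = 3
G(8) = mex{3,2,1,0} = 4
G(9) = mex{4,3,2,1} = 0
G(10) = mex{0,2,3,2,0} = 1
G(11) = mex{1,3,2,3,1} = 0
G(12) = mex{0,4,3,2,0} = 1
G(13) = mex{1,0,4,3,1} = 2
G(14) = mex{2,1,0,4,2} = 3
G(15) = mex{3,0,1,0,3} = 2
G(16) = mex{2,1,0,1,2} = 3
G(17) = mex{3,2,1,0,3} = 4
G(18) = mex{4,3,2,1,4} = 0
G(19) = mex{0,2,3,2,0} = 1
G(20) = mex{1,3,2,3,1} = 0
G(21) = mex{0,4,3,2,0} = 1
G(22) = mex{1,0,4,3,1} = 2
G(23) = mex{2,1,0,4,2} = 3
G(24) = mex{3,0,1,0,3} = 2
G(25) = mex{2,1,0,1,2} = 3
G(26) = mex{3,2,1,0,3} = 4
G(27) = mex{4,3,2,1,4} = 0
G(28) = mex{0,2,3,2,0} = 1
G(29) = mex{1,3,2,3,1} = 0
G(30) = mex{0,4,3,2,0} = 1
G(31) = mex{1,0,4,3,1} = 2
G(32) = mex{2,1,0,4,2} = 3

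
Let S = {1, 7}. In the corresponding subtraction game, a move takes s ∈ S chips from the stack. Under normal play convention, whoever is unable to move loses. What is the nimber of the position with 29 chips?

1

n :  0  1  2  3  4  5  6  7  8  9 10 11 12 13 14 15 16 17 18 19 20 21 22 23 24 25 26 27 28 29
G :  0  1  0  1  0  1  0  1  0  1  0  1  0  1  0  1  0  1  0  1  0  1  0  1  0  1  0  1  0  1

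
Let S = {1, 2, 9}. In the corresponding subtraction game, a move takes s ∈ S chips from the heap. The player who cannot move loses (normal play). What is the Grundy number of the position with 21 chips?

G(0) = 0
G(1) = mex{0} = 1
G(2) = mex{1,0} = 2
G(3) = mex{2,1} = 0
G(4) = mex{0,2} = 1
G(5) = mex{1,0} = 2
G(6) = mex{2,1} = 0
G(7) = mex{0,2} = 1
G(8) = mex{1,0} = 2
G(9) = mex{2,1,0} = 3
G(10) = mex{3,2,1} = 0
G(11) = mex{0,3,2} = 1
G(12) = mex{1,0,0} = 2
G(13) = mex{2,1,1} = 0
G(14) = mex{0,2,2} = 1
G(15) = mex{1,0,0} = 2
G(16) = mex{2,1,1} = 0
G(17) = mex{0,2,2} = 1
G(18) = mex{1,0,3} = 2
G(19) = mex{2,1,0} = 3
G(20) = mex{3,2,1} = 0
G(21) = mex{0,3,2} = 1

1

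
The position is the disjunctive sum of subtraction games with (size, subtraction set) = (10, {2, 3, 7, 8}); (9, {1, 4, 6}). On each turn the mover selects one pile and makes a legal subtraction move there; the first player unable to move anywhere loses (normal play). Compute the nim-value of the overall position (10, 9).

Pile A, S = {2, 3, 7, 8}:
G(0) = 0
G(1) = mex{} = 0
G(2) = mex{0} = 1
G(3) = mex{0,0} = 1
G(4) = mex{1,0} = 2
G(5) = mex{1,1} = 0
G(6) = mex{2,1} = 0
G(7) = mex{0,2,0} = 1
G(8) = mex{0,0,0,0} = 1
G(9) = mex{1,0,1,0} = 2
G(10) = mex{1,1,1,1} = 0
G_A(10) = 0.
Pile B, S = {1, 4, 6}:
G(0) = 0
G(1) = mex{0} = 1
G(2) = mex{1} = 0
G(3) = mex{0} = 1
G(4) = mex{1,0} = 2
G(5) = mex{2,1} = 0
G(6) = mex{0,0,0} = 1
G(7) = mex{1,1,1} = 0
G(8) = mex{0,2,0} = 1
G(9) = mex{1,0,1} = 2
G_B(9) = 2.
Combined Grundy value = 0 ⊕ 2 = 2.

2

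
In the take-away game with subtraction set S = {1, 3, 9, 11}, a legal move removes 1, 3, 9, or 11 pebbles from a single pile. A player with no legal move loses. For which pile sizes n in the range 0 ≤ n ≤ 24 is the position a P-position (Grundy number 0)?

n :  0  1  2  3  4  5  6  7  8  9 10 11 12 13 14 15 16 17 18 19 20 21 22 23 24
G :  0  1  0  1  0  1  0  1  0  1  0  1  0  1  0  1  0  1  0  1  0  1  0  1  0
P-positions are exactly the n with G(n) = 0.

0, 2, 4, 6, 8, 10, 12, 14, 16, 18, 20, 22, 24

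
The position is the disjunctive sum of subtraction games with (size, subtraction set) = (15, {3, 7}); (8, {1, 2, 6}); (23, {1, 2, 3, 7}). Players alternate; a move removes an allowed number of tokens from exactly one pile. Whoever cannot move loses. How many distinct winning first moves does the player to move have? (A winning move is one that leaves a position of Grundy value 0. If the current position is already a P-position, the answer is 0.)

Pile A, S = {3, 7}:
G(0) = 0
G(1) = mex{} = 0
G(2) = mex{} = 0
G(3) = mex{0} = 1
G(4) = mex{0} = 1
G(5) = mex{0} = 1
G(6) = mex{1} = 0
G(7) = mex{1,0} = 2
G(8) = mex{1,0} = 2
G(9) = mex{0,0} = 1
G(10) = mex{2,1} = 0
G(11) = mex{2,1} = 0
G(12) = mex{1,1} = 0
G(13) = mex{0,0} = 1
G(14) = mex{0,2} = 1
G(15) = mex{0,2} = 1
G_A(15) = 1.
Pile B, S = {1, 2, 6}:
G(0) = 0
G(1) = mex{0} = 1
G(2) = mex{1,0} = 2
G(3) = mex{2,1} = 0
G(4) = mex{0,2} = 1
G(5) = mex{1,0} = 2
G(6) = mex{2,1,0} = 3
G(7) = mex{3,2,1} = 0
G(8) = mex{0,3,2} = 1
G_B(8) = 1.
Pile C, S = {1, 2, 3, 7}:
n :  0  1  2  3  4  5  6  7  8  9 10 11 12 13 14 15 16 17 18 19 20 21 22 23
G :  0  1  2  3  0  1  2  3  0  1  2  3  0  1  2  3  0  1  2  3  0  1  2  3
G_C(23) = 3.
Combined Grundy value = 1 ⊕ 1 ⊕ 3 = 3.
A winning move leaves total XOR = 0, i.e. changes one component's Grundy value g to g ⊕ X where X is the current total.
Pile A: need g' = 1⊕3 = 2. Options: 15−3→G=0, 15−7→G=2. Hits: 1.
Pile B: need g' = 1⊕3 = 2. Options: 8−1→G=0, 8−2→G=3, 8−6→G=2. Hits: 1.
Pile C: need g' = 3⊕3 = 0. Options: 23−1→G=2, 23−2→G=1, 23−3→G=0, 23−7→G=0. Hits: 2.

4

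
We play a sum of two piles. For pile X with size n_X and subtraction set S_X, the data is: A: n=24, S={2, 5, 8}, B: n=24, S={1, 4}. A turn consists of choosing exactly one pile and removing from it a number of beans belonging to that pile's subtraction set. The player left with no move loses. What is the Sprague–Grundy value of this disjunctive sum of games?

Pile A, S = {2, 5, 8}:
G(0) = 0
G(1) = mex{} = 0
G(2) = mex{0} = 1
G(3) = mex{0} = 1
G(4) = mex{1} = 0
G(5) = mex{1,0} = 2
G(6) = mex{0,0} = 1
G(7) = mex{2,1} = 0
G(8) = mex{1,1,0} = 2
G(9) = mex{0,0,0} = 1
G(10) = mex{2,2,1} = 0
G(11) = mex{1,1,1} = 0
G(12) = mex{0,0,0} = 1
G(13) = mex{0,2,2} = 1
G(14) = mex{1,1,1} = 0
G(15) = mex{1,0,0} = 2
G(16) = mex{0,0,2} = 1
G(17) = mex{2,1,1} = 0
G(18) = mex{1,1,0} = 2
G(19) = mex{0,0,0} = 1
G(20) = mex{2,2,1} = 0
G(21) = mex{1,1,1} = 0
G(22) = mex{0,0,0} = 1
G(23) = mex{0,2,2} = 1
G(24) = mex{1,1,1} = 0
G_A(24) = 0.
Pile B, S = {1, 4}:
G(0) = 0
G(1) = mex{0} = 1
G(2) = mex{1} = 0
G(3) = mex{0} = 1
G(4) = mex{1,0} = 2
G(5) = mex{2,1} = 0
G(6) = mex{0,0} = 1
G(7) = mex{1,1} = 0
G(8) = mex{0,2} = 1
G(9) = mex{1,0} = 2
G(10) = mex{2,1} = 0
G(11) = mex{0,0} = 1
G(12) = mex{1,1} = 0
G(13) = mex{0,2} = 1
G(14) = mex{1,0} = 2
G(15) = mex{2,1} = 0
G(16) = mex{0,0} = 1
G(17) = mex{1,1} = 0
G(18) = mex{0,2} = 1
G(19) = mex{1,0} = 2
G(20) = mex{2,1} = 0
G(21) = mex{0,0} = 1
G(22) = mex{1,1} = 0
G(23) = mex{0,2} = 1
G(24) = mex{1,0} = 2
G_B(24) = 2.
Combined Grundy value = 0 ⊕ 2 = 2.

2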